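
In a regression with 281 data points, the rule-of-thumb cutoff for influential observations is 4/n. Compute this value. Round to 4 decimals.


Cook's distance cutoff = 4/n = 4/281.
= 0.0142.

0.0142


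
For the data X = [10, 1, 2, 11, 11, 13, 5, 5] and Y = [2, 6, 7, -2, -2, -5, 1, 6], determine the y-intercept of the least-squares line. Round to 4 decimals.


Compute b1 = -0.8814 from the OLS formula.
With xbar = 7.2500 and ybar = 1.6250, the intercept is:
b0 = 1.6250 - -0.8814 * 7.2500 = 8.0155.

8.0155


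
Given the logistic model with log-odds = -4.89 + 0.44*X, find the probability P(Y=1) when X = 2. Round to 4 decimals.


Linear predictor: z = -4.89 + 0.44 * 2 = -4.0100.
P = 1/(1 + exp(4.0100)) = 1/(1 + 55.1469) = 0.0178.

0.0178


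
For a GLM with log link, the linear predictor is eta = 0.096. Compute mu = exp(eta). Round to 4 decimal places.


mu = exp(eta) = exp(0.096).
= 1.1008.

1.1008


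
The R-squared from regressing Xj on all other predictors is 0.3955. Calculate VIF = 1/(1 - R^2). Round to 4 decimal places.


VIF = 1 / (1 - 0.3955).
= 1 / 0.6045 = 1.6543.

1.6543


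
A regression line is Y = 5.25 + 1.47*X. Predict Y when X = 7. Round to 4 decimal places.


Substitute X = 7 into the equation:
Y = 5.25 + 1.47 * 7 = 5.25 + 10.2900 = 15.5400.

15.5400


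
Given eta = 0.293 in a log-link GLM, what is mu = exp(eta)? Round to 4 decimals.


The inverse log link gives:
mu = exp(0.293) = 1.3404.

1.3404


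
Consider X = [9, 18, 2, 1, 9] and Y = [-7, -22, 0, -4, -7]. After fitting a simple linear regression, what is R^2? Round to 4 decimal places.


After computing the OLS fit (b0=0.9358, b1=-1.1456):
SSres = 32.8394, SStot = 278.0000.
R^2 = 1 - 32.8394/278.0000 = 0.8819.

0.8819


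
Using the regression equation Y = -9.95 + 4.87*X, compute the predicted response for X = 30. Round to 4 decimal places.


Plug X = 30 into Y = -9.95 + 4.87*X:
Y = -9.95 + 146.1000 = 136.1500.

136.1500


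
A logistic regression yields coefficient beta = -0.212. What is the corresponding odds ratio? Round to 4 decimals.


Odds ratio = exp(beta) = exp(-0.212).
= 0.8090.

0.8090


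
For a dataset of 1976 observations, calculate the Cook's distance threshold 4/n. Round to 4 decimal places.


Cook's distance cutoff = 4/n = 4/1976.
= 0.0020.

0.0020


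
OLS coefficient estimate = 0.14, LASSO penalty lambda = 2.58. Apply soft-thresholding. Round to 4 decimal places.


Absolute value: |0.14| = 0.14.
Compare to lambda = 2.58.
Since |beta| <= lambda, the coefficient is set to 0.

0.0000


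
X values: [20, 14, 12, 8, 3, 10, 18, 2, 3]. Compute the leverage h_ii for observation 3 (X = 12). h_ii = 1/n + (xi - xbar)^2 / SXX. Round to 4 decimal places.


n = 9, xbar = 10.0000.
SXX = sum((xi - xbar)^2) = 350.0000.
h = 1/9 + (12 - 10.0000)^2 / 350.0000 = 0.1225.

0.1225


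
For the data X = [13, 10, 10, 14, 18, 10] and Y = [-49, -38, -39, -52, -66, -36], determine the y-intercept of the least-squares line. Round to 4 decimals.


First find the slope: b1 = -3.5534.
Means: xbar = 12.5000, ybar = -46.6667.
b0 = ybar - b1 * xbar = -46.6667 - -3.5534 * 12.5000 = -2.2492.

-2.2492


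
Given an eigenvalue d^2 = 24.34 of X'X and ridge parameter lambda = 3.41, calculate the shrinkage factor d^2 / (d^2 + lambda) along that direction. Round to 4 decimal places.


Compute the denominator: 24.34 + 3.41 = 27.7500.
Shrinkage factor = 24.34 / 27.7500 = 0.8771.

0.8771


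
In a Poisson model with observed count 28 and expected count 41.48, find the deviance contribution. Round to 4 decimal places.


First: ln(28/41.48) = -0.393007.
Then: 28 * -0.393007 = -11.004196.
y - mu = 28 - 41.48 = -13.48.
D = 2(-11.004196 - -13.48) = 4.951608, which rounds to 4.9516.

4.9516


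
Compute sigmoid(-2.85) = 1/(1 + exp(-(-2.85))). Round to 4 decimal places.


exp(2.8500) = 17.2878.
1 + exp(-z) = 18.2878.
sigmoid = 1/18.2878 = 0.0547.

0.0547


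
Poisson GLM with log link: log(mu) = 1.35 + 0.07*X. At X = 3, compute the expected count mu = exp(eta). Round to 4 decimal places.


eta = 1.35 + 0.07 * 3 = 1.5600.
mu = exp(1.5600) = 4.7588.

4.7588


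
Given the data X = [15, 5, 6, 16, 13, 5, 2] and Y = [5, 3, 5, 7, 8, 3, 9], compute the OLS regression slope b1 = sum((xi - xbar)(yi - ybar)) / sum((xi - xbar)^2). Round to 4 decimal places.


First compute the means: xbar = 8.8571, ybar = 5.7143.
Then S_xx = sum((xi - xbar)^2) = 190.8571.
S_xy = sum((xi - xbar)(yi - ybar)) = 14.7143.
b1 = S_xy / S_xx = 14.7143 / 190.8571 = 0.0771.

0.0771


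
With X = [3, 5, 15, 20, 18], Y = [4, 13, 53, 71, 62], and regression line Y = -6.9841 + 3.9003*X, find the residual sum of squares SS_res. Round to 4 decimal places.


For each point, residual = actual - predicted.
Residuals: [-0.7168, 0.4826, 1.4796, -0.0219, -1.2213].
Sum of squared residuals = 4.4280.

4.4280


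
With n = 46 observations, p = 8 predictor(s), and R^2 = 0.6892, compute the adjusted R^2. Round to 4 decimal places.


Using the formula:
(1 - 0.6892) = 0.3108.
Multiply by 45/37: 0.3108 * 45 = 13.9860, then 13.9860 / 37 = 0.3780.
Adj R^2 = 1 - 0.3780 = 0.6220.

0.6220


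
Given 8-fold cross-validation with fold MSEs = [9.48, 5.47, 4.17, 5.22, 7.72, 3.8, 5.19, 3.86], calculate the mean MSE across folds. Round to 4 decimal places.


Total MSE across folds = 44.9100.
CV-MSE = 44.9100/8 = 5.6138.

5.6138


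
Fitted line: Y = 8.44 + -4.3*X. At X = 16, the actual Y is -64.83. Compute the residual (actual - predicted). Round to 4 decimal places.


Predicted = 8.44 + -4.3 * 16 = -60.3600.
Residual = -64.83 - -60.3600 = -4.4700.

-4.4700


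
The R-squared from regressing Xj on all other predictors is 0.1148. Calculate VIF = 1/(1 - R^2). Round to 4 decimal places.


Denominator: 1 - 0.1148 = 0.8852.
VIF = 1 / 0.8852 = 1.1297.

1.1297


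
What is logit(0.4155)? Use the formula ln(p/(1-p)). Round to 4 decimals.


1 - p = 0.5845.
p/(1-p) = 0.7109.
logit = ln(0.7109) = -0.3413.

-0.3413


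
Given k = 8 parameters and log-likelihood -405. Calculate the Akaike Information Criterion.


AIC = 2*8 - 2*(-405).
= 16 + 810 = 826.

826


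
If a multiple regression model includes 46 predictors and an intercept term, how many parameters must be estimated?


Including the intercept, the model has 46 predictor coefficients + 1 intercept.
Total = 47.

47


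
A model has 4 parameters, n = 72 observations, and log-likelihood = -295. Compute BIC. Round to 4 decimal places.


Compute k*ln(n) = 4*ln(72) = 4*4.276666 = 17.106664.
Then -2*loglik = 590.
BIC = 17.106664 + 590 = 607.106664, which rounds to 607.1067.

607.1067


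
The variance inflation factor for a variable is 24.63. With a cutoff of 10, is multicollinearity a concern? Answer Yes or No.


Check: VIF = 24.63 vs threshold = 10.
Since 24.63 >= 10, the answer is Yes.

Yes


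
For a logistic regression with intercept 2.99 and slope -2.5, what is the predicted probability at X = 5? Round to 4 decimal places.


z = 2.99 + -2.5 * 5 = -9.5100.
Sigmoid: P = 1 / (1 + exp(9.5100)) = 0.0001.

0.0001


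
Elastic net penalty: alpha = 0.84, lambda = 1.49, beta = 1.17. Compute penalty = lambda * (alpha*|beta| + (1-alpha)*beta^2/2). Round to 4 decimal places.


alpha * |beta| = 0.84 * 1.17 = 0.9828.
(1-alpha) * beta^2/2 = 0.16 * 1.3689/2 = 0.1095.
Total = 1.49 * (0.9828 + 0.1095) = 1.6275.

1.6275


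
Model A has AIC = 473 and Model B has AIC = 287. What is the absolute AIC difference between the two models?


Compute |473 - 287| = 186.
Model B has the smaller AIC.

186


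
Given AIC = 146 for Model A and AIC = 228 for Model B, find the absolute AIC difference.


|AIC_A - AIC_B| = |146 - 228| = 82.
Model A is preferred (lower AIC).

82


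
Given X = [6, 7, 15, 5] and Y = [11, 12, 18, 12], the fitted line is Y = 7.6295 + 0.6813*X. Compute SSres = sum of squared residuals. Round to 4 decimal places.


Compute predicted values, then residuals = yi - yhat_i.
Residuals: [-0.7173, -0.3986, 0.1510, 0.9640].
SSres = sum(residual^2) = 1.6255.

1.6255


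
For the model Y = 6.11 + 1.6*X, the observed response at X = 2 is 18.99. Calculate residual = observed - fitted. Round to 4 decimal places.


Fitted value at X = 2 is yhat = 6.11 + 1.6*2 = 9.3100.
Residual = 18.99 - 9.3100 = 9.6800.

9.6800


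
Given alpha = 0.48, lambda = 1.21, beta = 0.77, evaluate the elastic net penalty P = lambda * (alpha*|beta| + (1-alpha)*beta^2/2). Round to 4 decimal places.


alpha * |beta| = 0.48 * 0.77 = 0.3696.
(1-alpha) * beta^2/2 = 0.52 * 0.5929/2 = 0.1542.
Total = 1.21 * (0.3696 + 0.1542) = 0.6337.

0.6337


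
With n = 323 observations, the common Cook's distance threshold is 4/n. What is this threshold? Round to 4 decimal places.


Cook's distance cutoff = 4/n = 4/323.
= 0.0124.

0.0124


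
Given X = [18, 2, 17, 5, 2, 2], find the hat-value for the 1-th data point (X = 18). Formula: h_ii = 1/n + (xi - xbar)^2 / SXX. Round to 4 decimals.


Compute xbar = 7.6667 with n = 6 observations.
SXX = 297.3333.
Leverage = 1/6 + (18 - 7.6667)^2/297.3333 = 0.5258.

0.5258


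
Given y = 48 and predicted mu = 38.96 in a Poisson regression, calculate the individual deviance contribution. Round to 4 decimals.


Compute y*ln(y/mu) = 48*ln(48/38.96) = 48*0.208666 = 10.015968.
y - mu = 9.04.
D = 2*(10.015968 - (9.04)) = 1.951936, which rounds to 1.9519.

1.9519


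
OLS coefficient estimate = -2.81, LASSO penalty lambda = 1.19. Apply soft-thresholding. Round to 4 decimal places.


Absolute value: |-2.81| = 2.81.
Compare to lambda = 1.19.
Since |beta| > lambda, coefficient = sign(beta)*(|beta| - lambda) = -1.6200.

-1.6200


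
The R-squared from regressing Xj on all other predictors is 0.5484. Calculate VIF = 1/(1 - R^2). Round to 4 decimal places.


VIF = 1 / (1 - 0.5484).
= 1 / 0.4516 = 2.2143.

2.2143


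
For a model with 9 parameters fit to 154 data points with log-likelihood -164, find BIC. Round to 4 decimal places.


k * ln(n) = 9 * ln(154) = 9 * 5.036953 = 45.332577.
-2 * loglik = -2 * (-164) = 328.
BIC = 45.332577 + 328 = 373.332577, which rounds to 373.3326.

373.3326


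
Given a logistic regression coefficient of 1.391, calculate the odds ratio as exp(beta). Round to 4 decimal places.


Odds ratio = exp(beta) = exp(1.391).
= 4.0189.

4.0189


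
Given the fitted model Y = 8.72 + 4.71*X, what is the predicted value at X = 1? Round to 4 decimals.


Plug X = 1 into Y = 8.72 + 4.71*X:
Y = 8.72 + 4.7100 = 13.4300.

13.4300


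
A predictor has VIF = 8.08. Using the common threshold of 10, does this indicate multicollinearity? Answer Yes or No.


Compare VIF = 8.08 to the threshold of 10.
8.08 < 10, so the answer is No.

No


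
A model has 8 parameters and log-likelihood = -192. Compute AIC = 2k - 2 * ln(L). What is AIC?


Compute:
2k = 2*8 = 16.
-2*loglik = -2*(-192) = 384.
AIC = 16 + 384 = 400.

400


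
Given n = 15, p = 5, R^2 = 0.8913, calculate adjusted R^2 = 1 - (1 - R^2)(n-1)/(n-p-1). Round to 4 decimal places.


Adjusted R^2 = 1 - (1 - R^2) * (n-1)/(n-p-1).
(1 - R^2) = 0.1087.
(n-1)/(n-p-1) = 14/9.
(1 - R^2) * (n-1) = 0.1087 * 14 = 1.5218.
Divide by (n-p-1): 1.5218 / 9 = 0.1691.
Adj R^2 = 1 - 0.1691 = 0.8309.

0.8309


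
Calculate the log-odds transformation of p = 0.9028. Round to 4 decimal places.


The odds are p/(1-p) = 0.9028 / 0.0972 = 9.2881.
logit(p) = ln(9.2881) = 2.2287.

2.2287


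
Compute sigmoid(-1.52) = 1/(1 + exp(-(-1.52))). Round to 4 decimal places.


Compute exp(1.5200) = 4.5722.
Sigmoid = 1 / (1 + 4.5722) = 1 / 5.5722 = 0.1795.

0.1795


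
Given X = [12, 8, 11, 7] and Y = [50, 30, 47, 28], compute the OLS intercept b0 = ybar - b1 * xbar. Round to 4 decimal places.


Compute b1 = 4.7353 from the OLS formula.
With xbar = 9.5000 and ybar = 38.7500, the intercept is:
b0 = 38.7500 - 4.7353 * 9.5000 = -6.2353.

-6.2353


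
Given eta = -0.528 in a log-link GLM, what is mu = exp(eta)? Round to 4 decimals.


Apply the inverse link:
mu = e^-0.528 = 0.5898.

0.5898


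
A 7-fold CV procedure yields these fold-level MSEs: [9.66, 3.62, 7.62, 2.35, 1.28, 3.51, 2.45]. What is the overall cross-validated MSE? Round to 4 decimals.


Total MSE across folds = 30.4900.
CV-MSE = 30.4900/7 = 4.3557.

4.3557


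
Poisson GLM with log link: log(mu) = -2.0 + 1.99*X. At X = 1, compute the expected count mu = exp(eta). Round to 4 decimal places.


Compute eta = -2.0 + 1.99 * 1 = -0.0100.
Apply inverse link: mu = e^-0.0100 = 0.9900.

0.9900


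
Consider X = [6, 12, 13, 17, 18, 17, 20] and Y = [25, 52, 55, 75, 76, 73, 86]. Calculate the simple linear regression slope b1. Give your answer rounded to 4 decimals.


The sample means are xbar = 14.7143 and ybar = 63.1429.
Compute S_xx = 135.4286 and S_xy = 589.2857.
Slope b1 = S_xy / S_xx = 589.2857 / 135.4286 = 4.3513.

4.3513


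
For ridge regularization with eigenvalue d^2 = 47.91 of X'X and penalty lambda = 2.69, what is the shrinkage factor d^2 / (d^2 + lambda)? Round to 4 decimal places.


Compute the denominator: 47.91 + 2.69 = 50.6000.
Shrinkage factor = 47.91 / 50.6000 = 0.9468.

0.9468


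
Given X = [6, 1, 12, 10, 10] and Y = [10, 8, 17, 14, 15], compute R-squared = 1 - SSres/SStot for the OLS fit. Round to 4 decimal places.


Fit the OLS line: b0 = 6.4219, b1 = 0.8177.
SSres = 3.4479.
SStot = 54.8000.
R^2 = 1 - 3.4479/54.8000 = 0.9371.

0.9371


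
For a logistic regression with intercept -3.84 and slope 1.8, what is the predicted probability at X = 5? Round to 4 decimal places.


z = -3.84 + 1.8 * 5 = 5.1600.
Sigmoid: P = 1 / (1 + exp(-5.1600)) = 0.9943.

0.9943


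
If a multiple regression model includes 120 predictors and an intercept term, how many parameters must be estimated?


Total coefficients = number of predictors + 1 (for the intercept).
= 120 + 1 = 121.

121


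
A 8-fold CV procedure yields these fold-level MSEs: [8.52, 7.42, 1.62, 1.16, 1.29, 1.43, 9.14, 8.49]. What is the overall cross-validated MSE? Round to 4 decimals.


Sum of fold MSEs = 39.0700.
Average = 39.0700 / 8 = 4.8838.

4.8838


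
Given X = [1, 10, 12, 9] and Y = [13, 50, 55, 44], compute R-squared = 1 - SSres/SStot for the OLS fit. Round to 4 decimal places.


Fit the OLS line: b0 = 9.3000, b1 = 3.9000.
SSres = 4.3000.
SStot = 1069.0000.
R^2 = 1 - 4.3000/1069.0000 = 0.9960.

0.9960


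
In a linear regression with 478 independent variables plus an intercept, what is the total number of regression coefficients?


Including the intercept, the model has 478 predictor coefficients + 1 intercept.
Total = 479.

479


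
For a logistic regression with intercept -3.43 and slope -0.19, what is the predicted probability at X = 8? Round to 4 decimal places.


Compute z = -3.43 + (-0.19)(8) = -4.9500.
exp(-z) = 141.1750.
P = 1/(1 + 141.1750) = 0.0070.

0.0070


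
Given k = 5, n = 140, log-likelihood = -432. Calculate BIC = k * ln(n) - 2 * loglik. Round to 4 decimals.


Compute k*ln(n) = 5*ln(140) = 5*4.941642 = 24.708210.
Then -2*loglik = 864.
BIC = 24.708210 + 864 = 888.708210, which rounds to 888.7082.

888.7082


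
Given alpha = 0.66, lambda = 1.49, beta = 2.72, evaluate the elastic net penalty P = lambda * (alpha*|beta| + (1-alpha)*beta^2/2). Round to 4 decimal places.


alpha * |beta| = 0.66 * 2.72 = 1.7952.
(1-alpha) * beta^2/2 = 0.34 * 7.3984/2 = 1.2577.
Total = 1.49 * (1.7952 + 1.2577) = 4.5489.

4.5489


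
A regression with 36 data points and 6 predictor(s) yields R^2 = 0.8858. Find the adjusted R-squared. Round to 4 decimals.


Adjusted R^2 = 1 - (1 - R^2) * (n-1)/(n-p-1).
(1 - R^2) = 0.1142.
(n-1)/(n-p-1) = 35/29.
(1 - R^2) * (n-1) = 0.1142 * 35 = 3.9970.
Divide by (n-p-1): 3.9970 / 29 = 0.1378.
Adj R^2 = 1 - 0.1378 = 0.8622.

0.8622


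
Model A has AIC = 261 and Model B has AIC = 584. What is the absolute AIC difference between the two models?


|AIC_A - AIC_B| = |261 - 584| = 323.
Model A is preferred (lower AIC).

323


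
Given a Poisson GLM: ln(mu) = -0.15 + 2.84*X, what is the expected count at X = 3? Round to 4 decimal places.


Linear predictor: eta = -0.15 + (2.84)(3) = 8.3700.
Expected count: mu = exp(8.3700) = 4315.6361.

4315.6361


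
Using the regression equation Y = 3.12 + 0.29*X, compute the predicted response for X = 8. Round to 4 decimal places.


Predicted value:
Y = 3.12 + (0.29)(8) = 3.12 + 2.3200 = 5.4400.

5.4400


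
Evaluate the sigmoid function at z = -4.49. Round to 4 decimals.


exp(4.4900) = 89.1214.
1 + exp(-z) = 90.1214.
sigmoid = 1/90.1214 = 0.0111.

0.0111


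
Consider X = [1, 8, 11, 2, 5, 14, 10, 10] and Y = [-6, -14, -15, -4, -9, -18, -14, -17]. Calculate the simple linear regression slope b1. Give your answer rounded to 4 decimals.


The sample means are xbar = 7.6250 and ybar = -12.1250.
Compute S_xx = 145.8750 and S_xy = -158.3750.
Slope b1 = S_xy / S_xx = -158.3750 / 145.8750 = -1.0857.

-1.0857


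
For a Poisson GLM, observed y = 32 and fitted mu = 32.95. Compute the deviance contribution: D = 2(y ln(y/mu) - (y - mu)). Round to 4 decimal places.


y/mu = 32/32.95 = 0.971168 (approx.), and ln(32/32.95) = -0.029255.
y * ln(y/mu) = 32 * -0.029255 = -0.936160.
y - mu = -0.95.
D = 2 * (-0.936160 - -0.95) = 0.027680, which rounds to 0.0277.

0.0277


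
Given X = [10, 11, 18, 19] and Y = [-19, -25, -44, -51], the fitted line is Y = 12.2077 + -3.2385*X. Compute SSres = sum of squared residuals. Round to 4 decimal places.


Compute predicted values, then residuals = yi - yhat_i.
Residuals: [1.1773, -1.5842, 2.0853, -1.6762].
SSres = sum(residual^2) = 11.0538.

11.0538


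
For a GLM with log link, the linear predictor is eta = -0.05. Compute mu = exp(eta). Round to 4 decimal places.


mu = exp(eta) = exp(-0.05).
= 0.9512.

0.9512


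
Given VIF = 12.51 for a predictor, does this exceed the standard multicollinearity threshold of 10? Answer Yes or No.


Check: VIF = 12.51 vs threshold = 10.
Since 12.51 >= 10, the answer is Yes.

Yes


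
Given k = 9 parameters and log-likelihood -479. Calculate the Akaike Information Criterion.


AIC = 2k - 2*loglik = 2(9) - 2(-479).
= 18 + 958 = 976.

976


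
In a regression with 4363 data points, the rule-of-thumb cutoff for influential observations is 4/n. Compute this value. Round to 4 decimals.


Cook's distance cutoff = 4/n = 4/4363.
= 0.0009.

0.0009


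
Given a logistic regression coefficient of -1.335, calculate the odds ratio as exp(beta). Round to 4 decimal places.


exp(-1.335) = 0.2632.
So the odds ratio is 0.2632.

0.2632


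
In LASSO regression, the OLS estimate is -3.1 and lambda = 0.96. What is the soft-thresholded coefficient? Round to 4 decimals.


Check: |-3.1| = 3.1 vs lambda = 0.96.
Since |beta| > lambda, coefficient = sign(beta)*(|beta| - lambda) = -2.1400.
Soft-thresholded coefficient = -2.1400.

-2.1400


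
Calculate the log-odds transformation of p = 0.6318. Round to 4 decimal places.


1 - p = 0.3682.
p/(1-p) = 1.7159.
logit = ln(1.7159) = 0.5399.

0.5399


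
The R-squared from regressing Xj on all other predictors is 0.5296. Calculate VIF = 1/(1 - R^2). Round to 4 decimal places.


Using VIF = 1/(1 - R^2_j):
1 - 0.5296 = 0.4704.
VIF = 2.1259.

2.1259


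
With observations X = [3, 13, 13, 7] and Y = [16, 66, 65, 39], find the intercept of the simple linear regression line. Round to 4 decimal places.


First find the slope: b1 = 4.8611.
Means: xbar = 9.0000, ybar = 46.5000.
b0 = ybar - b1 * xbar = 46.5000 - 4.8611 * 9.0000 = 2.7500.

2.7500


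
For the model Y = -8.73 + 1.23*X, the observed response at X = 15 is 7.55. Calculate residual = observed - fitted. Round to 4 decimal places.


Predicted = -8.73 + 1.23 * 15 = 9.7200.
Residual = 7.55 - 9.7200 = -2.1700.

-2.1700


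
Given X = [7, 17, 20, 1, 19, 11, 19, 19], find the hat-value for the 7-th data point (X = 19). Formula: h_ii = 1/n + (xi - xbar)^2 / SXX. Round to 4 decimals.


n = 8, xbar = 14.1250.
SXX = sum((xi - xbar)^2) = 346.8750.
h = 1/8 + (19 - 14.1250)^2 / 346.8750 = 0.1935.

0.1935


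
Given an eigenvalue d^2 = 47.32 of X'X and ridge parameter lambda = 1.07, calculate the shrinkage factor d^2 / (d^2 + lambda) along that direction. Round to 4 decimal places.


d^2 + lambda = 47.32 + 1.07 = 48.3900.
Shrinkage factor = 47.32/48.3900 = 0.9779.

0.9779


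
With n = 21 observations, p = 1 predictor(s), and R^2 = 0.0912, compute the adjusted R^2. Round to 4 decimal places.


Plug in: Adj R^2 = 1 - (1 - 0.0912) * 20/19.
= 1 - 0.9088 * 20/19
= 1 - 18.1760 / 19
= 1 - 0.9566 = 0.0434.

0.0434


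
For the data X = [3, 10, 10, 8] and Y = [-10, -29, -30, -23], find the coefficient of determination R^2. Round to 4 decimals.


The fitted line is Y = -1.4656 + -2.7786*X.
SSres = 1.1450, SStot = 254.0000.
R^2 = 1 - SSres/SStot = 0.9955.

0.9955


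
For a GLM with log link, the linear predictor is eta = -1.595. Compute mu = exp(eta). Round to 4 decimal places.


Apply the inverse link:
mu = e^-1.595 = 0.2029.

0.2029


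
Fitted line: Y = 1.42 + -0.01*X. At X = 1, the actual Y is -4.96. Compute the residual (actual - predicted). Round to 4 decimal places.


Predicted = 1.42 + -0.01 * 1 = 1.4100.
Residual = -4.96 - 1.4100 = -6.3700.

-6.3700


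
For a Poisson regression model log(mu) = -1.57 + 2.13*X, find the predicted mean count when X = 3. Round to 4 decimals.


eta = -1.57 + 2.13 * 3 = 4.8200.
mu = exp(4.8200) = 123.9651.

123.9651


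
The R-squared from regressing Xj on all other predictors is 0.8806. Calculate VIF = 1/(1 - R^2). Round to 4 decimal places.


Denominator: 1 - 0.8806 = 0.1194.
VIF = 1 / 0.1194 = 8.3752.

8.3752


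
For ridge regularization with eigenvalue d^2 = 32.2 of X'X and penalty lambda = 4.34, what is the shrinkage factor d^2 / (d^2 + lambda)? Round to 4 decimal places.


Compute the denominator: 32.2 + 4.34 = 36.5400.
Shrinkage factor = 32.2 / 36.5400 = 0.8812.

0.8812


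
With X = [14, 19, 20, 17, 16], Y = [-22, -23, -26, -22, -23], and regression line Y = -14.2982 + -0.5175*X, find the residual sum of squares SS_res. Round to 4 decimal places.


Predicted values from Y = -14.2982 + -0.5175*X.
Residuals: [-0.4568, 1.1307, -1.3518, 1.0957, -0.4218].
SSres = 4.6930.

4.6930


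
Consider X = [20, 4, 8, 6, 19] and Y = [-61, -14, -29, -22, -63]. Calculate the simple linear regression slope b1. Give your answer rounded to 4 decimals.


The sample means are xbar = 11.4000 and ybar = -37.8000.
Compute S_xx = 227.2000 and S_xy = -682.4000.
Slope b1 = S_xy / S_xx = -682.4000 / 227.2000 = -3.0035.

-3.0035


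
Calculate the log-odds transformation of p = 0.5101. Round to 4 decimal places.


The odds are p/(1-p) = 0.5101 / 0.4899 = 1.0412.
logit(p) = ln(1.0412) = 0.0404.

0.0404


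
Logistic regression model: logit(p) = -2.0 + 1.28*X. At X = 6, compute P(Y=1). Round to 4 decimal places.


Compute z = -2.0 + (1.28)(6) = 5.6800.
exp(-z) = 0.0034.
P = 1/(1 + 0.0034) = 0.9966.

0.9966


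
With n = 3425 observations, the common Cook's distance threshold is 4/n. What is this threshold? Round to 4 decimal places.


The threshold is 4/n.
4/3425 = 0.0012.

0.0012


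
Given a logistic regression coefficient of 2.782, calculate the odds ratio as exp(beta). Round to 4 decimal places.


The odds ratio is computed as:
OR = e^(2.782) = 16.1513.

16.1513


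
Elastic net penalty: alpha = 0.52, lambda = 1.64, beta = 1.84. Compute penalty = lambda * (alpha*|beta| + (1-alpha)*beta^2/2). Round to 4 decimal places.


Compute:
L1 = 0.52 * 1.84 = 0.9568.
L2 = 0.48 * 1.84^2 / 2 = 0.8125.
Penalty = 1.64 * (0.9568 + 0.8125) = 2.9017.

2.9017


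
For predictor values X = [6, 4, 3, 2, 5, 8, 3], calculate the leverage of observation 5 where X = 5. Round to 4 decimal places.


n = 7, xbar = 4.4286.
SXX = sum((xi - xbar)^2) = 25.7143.
h = 1/7 + (5 - 4.4286)^2 / 25.7143 = 0.1556.

0.1556


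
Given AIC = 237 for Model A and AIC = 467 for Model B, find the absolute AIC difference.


Compute |237 - 467| = 230.
Model A has the smaller AIC.

230


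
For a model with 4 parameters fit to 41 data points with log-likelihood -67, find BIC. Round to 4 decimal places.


ln(41) = 3.713572.
k * ln(n) = 4 * 3.713572 = 14.854288.
-2L = 134.
BIC = 14.854288 + 134 = 148.854288, which rounds to 148.8543.

148.8543


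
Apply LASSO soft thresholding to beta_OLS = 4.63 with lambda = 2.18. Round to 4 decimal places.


Absolute value: |4.63| = 4.63.
Compare to lambda = 2.18.
Since |beta| > lambda, coefficient = sign(beta)*(|beta| - lambda) = 2.4500.

2.4500


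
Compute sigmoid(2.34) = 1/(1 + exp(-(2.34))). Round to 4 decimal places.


Compute exp(-2.3400) = 0.0963.
Sigmoid = 1 / (1 + 0.0963) = 1 / 1.0963 = 0.9121.

0.9121


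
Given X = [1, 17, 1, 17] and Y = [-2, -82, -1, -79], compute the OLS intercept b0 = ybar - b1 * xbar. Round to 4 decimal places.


Compute b1 = -4.9375 from the OLS formula.
With xbar = 9.0000 and ybar = -41.0000, the intercept is:
b0 = -41.0000 - -4.9375 * 9.0000 = 3.4375.

3.4375


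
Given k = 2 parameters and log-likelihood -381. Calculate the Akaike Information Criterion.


AIC = 2*2 - 2*(-381).
= 4 + 762 = 766.

766


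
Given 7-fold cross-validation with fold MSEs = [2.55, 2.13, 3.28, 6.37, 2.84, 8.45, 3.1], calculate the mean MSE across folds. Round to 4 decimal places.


Sum of fold MSEs = 28.7200.
Average = 28.7200 / 7 = 4.1029.

4.1029


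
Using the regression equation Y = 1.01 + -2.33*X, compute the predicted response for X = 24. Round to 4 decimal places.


Plug X = 24 into Y = 1.01 + -2.33*X:
Y = 1.01 + -55.9200 = -54.9100.

-54.9100


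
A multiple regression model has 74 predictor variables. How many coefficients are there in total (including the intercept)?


Including the intercept, the model has 74 predictor coefficients + 1 intercept.
Total = 75.

75


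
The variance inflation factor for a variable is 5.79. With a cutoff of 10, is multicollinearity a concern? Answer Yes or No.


Compare VIF = 5.79 to the threshold of 10.
5.79 < 10, so the answer is No.

No


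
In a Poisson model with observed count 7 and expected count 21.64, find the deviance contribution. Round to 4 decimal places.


Compute y*ln(y/mu) = 7*ln(7/21.64) = 7*-1.128633 = -7.900431.
y - mu = -14.64.
D = 2*(-7.900431 - (-14.64)) = 13.479138, which rounds to 13.4791.

13.4791


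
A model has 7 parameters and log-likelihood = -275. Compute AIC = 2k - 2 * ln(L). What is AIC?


AIC = 2k - 2*loglik = 2(7) - 2(-275).
= 14 + 550 = 564.

564


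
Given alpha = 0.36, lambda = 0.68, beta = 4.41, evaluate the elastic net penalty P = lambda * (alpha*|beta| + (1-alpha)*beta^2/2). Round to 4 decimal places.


alpha * |beta| = 0.36 * 4.41 = 1.5876.
(1-alpha) * beta^2/2 = 0.64 * 19.4481/2 = 6.2234.
Total = 0.68 * (1.5876 + 6.2234) = 5.3115.

5.3115


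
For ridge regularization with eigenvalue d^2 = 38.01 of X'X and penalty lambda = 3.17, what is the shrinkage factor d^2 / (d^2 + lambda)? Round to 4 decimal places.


Compute the denominator: 38.01 + 3.17 = 41.1800.
Shrinkage factor = 38.01 / 41.1800 = 0.9230.

0.9230


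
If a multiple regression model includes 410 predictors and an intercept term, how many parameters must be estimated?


Including the intercept, the model has 410 predictor coefficients + 1 intercept.
Total = 411.

411


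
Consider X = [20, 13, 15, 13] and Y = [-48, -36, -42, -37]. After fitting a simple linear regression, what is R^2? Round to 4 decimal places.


The fitted line is Y = -15.9542 + -1.6260*X.
SSres = 4.1679, SStot = 90.7500.
R^2 = 1 - SSres/SStot = 0.9541.

0.9541


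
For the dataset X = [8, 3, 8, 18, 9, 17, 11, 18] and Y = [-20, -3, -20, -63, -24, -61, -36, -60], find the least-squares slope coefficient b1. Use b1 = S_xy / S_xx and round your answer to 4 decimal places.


Calculate xbar = 11.5000, ybar = -35.8750.
S_xx = 218.0000, S_xy = -891.5000.
Using b1 = S_xy / S_xx = -891.5000 / 218.0000, we get b1 = -4.0894.

-4.0894


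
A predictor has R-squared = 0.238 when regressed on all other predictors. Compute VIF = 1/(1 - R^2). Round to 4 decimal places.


Using VIF = 1/(1 - R^2_j):
1 - 0.238 = 0.762.
VIF = 1.3123.

1.3123


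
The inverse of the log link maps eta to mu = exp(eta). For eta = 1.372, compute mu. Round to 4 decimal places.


mu = exp(eta) = exp(1.372).
= 3.9432.

3.9432


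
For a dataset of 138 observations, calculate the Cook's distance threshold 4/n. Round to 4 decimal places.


The threshold is 4/n.
4/138 = 0.0290.

0.0290


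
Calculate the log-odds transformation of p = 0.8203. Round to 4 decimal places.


1 - p = 0.1797.
p/(1-p) = 4.5648.
logit = ln(4.5648) = 1.5184.

1.5184


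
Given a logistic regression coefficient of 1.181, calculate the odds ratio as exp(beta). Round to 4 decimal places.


exp(1.181) = 3.2576.
So the odds ratio is 3.2576.

3.2576


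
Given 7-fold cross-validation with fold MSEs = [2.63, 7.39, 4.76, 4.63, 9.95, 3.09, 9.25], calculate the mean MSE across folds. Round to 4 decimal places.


Add all fold MSEs: 41.7000.
Divide by k = 7: 41.7000/7 = 5.9571.

5.9571


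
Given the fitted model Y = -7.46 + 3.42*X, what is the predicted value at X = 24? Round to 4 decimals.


Substitute X = 24 into the equation:
Y = -7.46 + 3.42 * 24 = -7.46 + 82.0800 = 74.6200.

74.6200


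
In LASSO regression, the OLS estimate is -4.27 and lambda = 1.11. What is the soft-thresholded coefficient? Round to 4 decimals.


|beta_OLS| = 4.27.
lambda = 1.11.
Since |beta| > lambda, coefficient = sign(beta)*(|beta| - lambda) = -3.1600.
Result = -3.1600.

-3.1600


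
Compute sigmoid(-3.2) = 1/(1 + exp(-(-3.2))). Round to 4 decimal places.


exp(3.2000) = 24.5325.
1 + exp(-z) = 25.5325.
sigmoid = 1/25.5325 = 0.0392.

0.0392


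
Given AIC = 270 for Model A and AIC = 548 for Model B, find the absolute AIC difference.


|AIC_A - AIC_B| = |270 - 548| = 278.
Model A is preferred (lower AIC).

278


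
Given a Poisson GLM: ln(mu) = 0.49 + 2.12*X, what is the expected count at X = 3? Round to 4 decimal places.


Linear predictor: eta = 0.49 + (2.12)(3) = 6.8500.
Expected count: mu = exp(6.8500) = 943.8809.

943.8809


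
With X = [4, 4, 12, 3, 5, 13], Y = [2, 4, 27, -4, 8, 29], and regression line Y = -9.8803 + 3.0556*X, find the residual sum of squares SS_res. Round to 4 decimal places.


For each point, residual = actual - predicted.
Residuals: [-0.3421, 1.6579, 0.2131, -3.2865, 2.6023, -0.8425].
Sum of squared residuals = 21.1939.

21.1939


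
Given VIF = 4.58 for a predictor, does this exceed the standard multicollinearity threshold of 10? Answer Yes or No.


The threshold is 10.
VIF = 4.58 is < 10.
Multicollinearity indication: No.

No


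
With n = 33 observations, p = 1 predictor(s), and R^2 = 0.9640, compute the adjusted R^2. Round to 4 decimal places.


Using the formula:
(1 - 0.9640) = 0.0360.
Multiply by 32/31: 0.0360 * 32 = 1.1520, then 1.1520 / 31 = 0.0372.
Adj R^2 = 1 - 0.0372 = 0.9628.

0.9628


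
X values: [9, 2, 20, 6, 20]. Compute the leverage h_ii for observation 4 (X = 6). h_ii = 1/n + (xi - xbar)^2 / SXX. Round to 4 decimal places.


Mean of X: xbar = 11.4000.
SXX = 271.2000.
For X = 6: h = 1/5 + (6 - 11.4000)^2/271.2000 = 0.3075.

0.3075


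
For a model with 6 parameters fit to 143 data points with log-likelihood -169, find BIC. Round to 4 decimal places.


ln(143) = 4.962845.
k * ln(n) = 6 * 4.962845 = 29.777070.
-2L = 338.
BIC = 29.777070 + 338 = 367.777070, which rounds to 367.7771.

367.7771


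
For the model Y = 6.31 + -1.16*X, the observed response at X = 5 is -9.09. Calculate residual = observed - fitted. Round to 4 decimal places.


Predicted = 6.31 + -1.16 * 5 = 0.5100.
Residual = -9.09 - 0.5100 = -9.6000.

-9.6000


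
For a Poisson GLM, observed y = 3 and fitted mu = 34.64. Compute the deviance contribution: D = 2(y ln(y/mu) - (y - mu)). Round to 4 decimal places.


Compute y*ln(y/mu) = 3*ln(3/34.64) = 3*-2.446397 = -7.339191.
y - mu = -31.64.
D = 2*(-7.339191 - (-31.64)) = 48.601618, which rounds to 48.6016.

48.6016


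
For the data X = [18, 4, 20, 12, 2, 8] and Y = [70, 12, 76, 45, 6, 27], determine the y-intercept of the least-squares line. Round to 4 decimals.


First find the slope: b1 = 4.0050.
Means: xbar = 10.6667, ybar = 39.3333.
b0 = ybar - b1 * xbar = 39.3333 - 4.0050 * 10.6667 = -3.3861.

-3.3861


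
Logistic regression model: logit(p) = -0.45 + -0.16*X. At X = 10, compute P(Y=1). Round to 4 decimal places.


z = -0.45 + -0.16 * 10 = -2.0500.
Sigmoid: P = 1 / (1 + exp(2.0500)) = 0.1141.

0.1141


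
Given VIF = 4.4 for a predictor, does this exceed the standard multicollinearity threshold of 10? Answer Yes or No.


Compare VIF = 4.4 to the threshold of 10.
4.4 < 10, so the answer is No.

No


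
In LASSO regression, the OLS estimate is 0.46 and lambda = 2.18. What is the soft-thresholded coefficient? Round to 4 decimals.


Check: |0.46| = 0.46 vs lambda = 2.18.
Since |beta| <= lambda, the coefficient is set to 0.
Soft-thresholded coefficient = 0.0000.

0.0000


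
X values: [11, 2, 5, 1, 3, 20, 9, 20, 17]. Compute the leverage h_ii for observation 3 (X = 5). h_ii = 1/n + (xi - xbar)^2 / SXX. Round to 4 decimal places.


n = 9, xbar = 9.7778.
SXX = sum((xi - xbar)^2) = 469.5556.
h = 1/9 + (5 - 9.7778)^2 / 469.5556 = 0.1597.

0.1597


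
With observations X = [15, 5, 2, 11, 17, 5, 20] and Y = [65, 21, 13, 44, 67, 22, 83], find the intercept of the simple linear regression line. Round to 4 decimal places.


First find the slope: b1 = 3.9379.
Means: xbar = 10.7143, ybar = 45.0000.
b0 = ybar - b1 * xbar = 45.0000 - 3.9379 * 10.7143 = 2.8078.

2.8078


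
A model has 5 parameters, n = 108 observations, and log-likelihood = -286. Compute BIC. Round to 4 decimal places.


Compute k*ln(n) = 5*ln(108) = 5*4.682131 = 23.410655.
Then -2*loglik = 572.
BIC = 23.410655 + 572 = 595.410655, which rounds to 595.4107.

595.4107


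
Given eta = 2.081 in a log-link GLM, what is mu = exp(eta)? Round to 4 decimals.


The inverse log link gives:
mu = exp(2.081) = 8.0125.

8.0125


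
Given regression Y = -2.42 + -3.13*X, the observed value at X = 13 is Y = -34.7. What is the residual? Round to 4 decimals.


Fitted value at X = 13 is yhat = -2.42 + -3.13*13 = -43.1100.
Residual = -34.7 - -43.1100 = 8.4100.

8.4100


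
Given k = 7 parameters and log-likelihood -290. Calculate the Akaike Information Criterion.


Compute:
2k = 2*7 = 14.
-2*loglik = -2*(-290) = 580.
AIC = 14 + 580 = 594.

594


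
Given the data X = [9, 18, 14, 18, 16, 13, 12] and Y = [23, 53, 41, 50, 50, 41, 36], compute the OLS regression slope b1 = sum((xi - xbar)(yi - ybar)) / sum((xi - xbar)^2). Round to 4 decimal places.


Calculate xbar = 14.2857, ybar = 42.0000.
S_xx = 65.4286, S_xy = 200.0000.
Using b1 = S_xy / S_xx = 200.0000 / 65.4286, we get b1 = 3.0568.

3.0568


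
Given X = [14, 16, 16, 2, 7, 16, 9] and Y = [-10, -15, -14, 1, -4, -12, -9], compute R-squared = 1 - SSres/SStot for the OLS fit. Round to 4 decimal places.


Fit the OLS line: b0 = 2.3841, b1 = -0.9961.
SSres = 13.7115.
SStot = 196.0000.
R^2 = 1 - 13.7115/196.0000 = 0.9300.

0.9300


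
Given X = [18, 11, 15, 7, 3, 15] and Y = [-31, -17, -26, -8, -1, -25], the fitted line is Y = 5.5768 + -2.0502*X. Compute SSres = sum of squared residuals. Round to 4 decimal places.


Predicted values from Y = 5.5768 + -2.0502*X.
Residuals: [0.3268, -0.0246, -0.8238, 0.7746, -0.4262, 0.1762].
SSres = 1.5987.

1.5987


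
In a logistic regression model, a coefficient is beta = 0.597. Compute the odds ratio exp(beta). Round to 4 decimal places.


exp(0.597) = 1.8167.
So the odds ratio is 1.8167.

1.8167


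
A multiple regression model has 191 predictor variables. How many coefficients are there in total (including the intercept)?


Each predictor gets one coefficient, plus one intercept.
Total parameters = 191 + 1 = 192.

192


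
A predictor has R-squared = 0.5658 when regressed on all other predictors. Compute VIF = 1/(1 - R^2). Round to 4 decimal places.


VIF = 1 / (1 - 0.5658).
= 1 / 0.4342 = 2.3031.

2.3031


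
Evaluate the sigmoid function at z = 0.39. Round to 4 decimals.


Compute exp(-0.3900) = 0.6771.
Sigmoid = 1 / (1 + 0.6771) = 1 / 1.6771 = 0.5963.

0.5963


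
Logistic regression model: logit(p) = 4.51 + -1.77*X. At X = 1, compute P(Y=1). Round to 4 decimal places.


Compute z = 4.51 + (-1.77)(1) = 2.7400.
exp(-z) = 0.0646.
P = 1/(1 + 0.0646) = 0.9393.

0.9393


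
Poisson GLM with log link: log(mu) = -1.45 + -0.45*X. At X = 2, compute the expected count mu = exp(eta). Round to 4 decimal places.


eta = -1.45 + -0.45 * 2 = -2.3500.
mu = exp(-2.3500) = 0.0954.

0.0954


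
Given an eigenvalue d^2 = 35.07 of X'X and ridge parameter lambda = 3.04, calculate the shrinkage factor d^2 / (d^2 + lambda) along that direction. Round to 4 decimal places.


d^2 + lambda = 35.07 + 3.04 = 38.1100.
Shrinkage factor = 35.07/38.1100 = 0.9202.

0.9202


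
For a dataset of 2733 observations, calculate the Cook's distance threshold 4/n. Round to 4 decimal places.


The threshold is 4/n.
4/2733 = 0.0015.

0.0015


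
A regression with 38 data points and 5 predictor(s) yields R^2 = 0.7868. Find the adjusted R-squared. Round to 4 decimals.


Plug in: Adj R^2 = 1 - (1 - 0.7868) * 37/32.
= 1 - 0.2132 * 37/32
= 1 - 7.8884 / 32
= 1 - 0.2465 = 0.7535.

0.7535


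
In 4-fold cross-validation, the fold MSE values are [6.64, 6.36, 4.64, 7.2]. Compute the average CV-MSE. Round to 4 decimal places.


Add all fold MSEs: 24.8400.
Divide by k = 4: 24.8400/4 = 6.2100.

6.2100


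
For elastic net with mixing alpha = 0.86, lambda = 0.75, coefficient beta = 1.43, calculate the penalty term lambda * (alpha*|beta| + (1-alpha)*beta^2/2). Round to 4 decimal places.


L1 component = 0.86 * |1.43| = 1.2298.
L2 component = 0.14 * 1.43^2 / 2 = 0.1431.
Penalty = 0.75 * (1.2298 + 0.1431) = 0.75 * 1.3729 = 1.0297.

1.0297


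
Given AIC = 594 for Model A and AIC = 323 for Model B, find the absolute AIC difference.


|AIC_A - AIC_B| = |594 - 323| = 271.
Model B is preferred (lower AIC).

271


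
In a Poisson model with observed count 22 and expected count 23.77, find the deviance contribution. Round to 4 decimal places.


First: ln(22/23.77) = -0.077382.
Then: 22 * -0.077382 = -1.702404.
y - mu = 22 - 23.77 = -1.77.
D = 2(-1.702404 - -1.77) = 0.135192, which rounds to 0.1352.

0.1352


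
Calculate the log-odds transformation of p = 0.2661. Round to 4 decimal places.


Compute the odds: 0.2661/0.7339 = 0.3626.
Take the natural log: ln(0.3626) = -1.0145.

-1.0145


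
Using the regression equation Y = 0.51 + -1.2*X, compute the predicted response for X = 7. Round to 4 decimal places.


Predicted value:
Y = 0.51 + (-1.2)(7) = 0.51 + -8.4000 = -7.8900.

-7.8900


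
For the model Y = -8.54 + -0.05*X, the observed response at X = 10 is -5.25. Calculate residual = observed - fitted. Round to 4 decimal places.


Compute yhat = -8.54 + (-0.05)(10) = -9.0400.
Residual = actual - predicted = -5.25 - -9.0400 = 3.7900.

3.7900


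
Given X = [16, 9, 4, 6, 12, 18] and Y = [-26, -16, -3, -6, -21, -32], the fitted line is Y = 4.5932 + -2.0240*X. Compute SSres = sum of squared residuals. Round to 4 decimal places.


For each point, residual = actual - predicted.
Residuals: [1.7908, -2.3772, 0.5028, 1.5508, -1.3052, -0.1612].
Sum of squared residuals = 13.2454.

13.2454


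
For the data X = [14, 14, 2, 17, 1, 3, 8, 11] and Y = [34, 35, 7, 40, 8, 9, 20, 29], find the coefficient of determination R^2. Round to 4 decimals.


The fitted line is Y = 3.7290 + 2.1738*X.
SSres = 11.4168, SStot = 1275.5000.
R^2 = 1 - SSres/SStot = 0.9910.

0.9910
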